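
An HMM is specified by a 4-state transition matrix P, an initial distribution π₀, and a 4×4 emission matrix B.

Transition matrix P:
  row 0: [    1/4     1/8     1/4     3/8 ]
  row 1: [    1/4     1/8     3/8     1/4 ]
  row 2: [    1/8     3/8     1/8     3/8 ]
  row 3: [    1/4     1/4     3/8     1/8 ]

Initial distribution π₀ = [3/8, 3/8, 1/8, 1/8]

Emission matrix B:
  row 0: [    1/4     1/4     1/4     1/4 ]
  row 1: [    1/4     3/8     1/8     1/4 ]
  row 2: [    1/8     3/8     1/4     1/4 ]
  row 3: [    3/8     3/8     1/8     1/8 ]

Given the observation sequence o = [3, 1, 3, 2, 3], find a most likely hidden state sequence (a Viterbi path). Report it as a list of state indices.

t=0: δ = [9.375e-02, 9.375e-02, 3.125e-02, 1.562e-02]  (obs o_0=3)
t=1: δ = [5.859e-03, 4.395e-03, 1.318e-02, 1.318e-02]  ψ = [0, 0, 1, 0]  (obs o_1=1)
t=2: δ = [8.240e-04, 1.236e-03, 1.236e-03, 6.180e-04]  ψ = [3, 2, 3, 2]  (obs o_2=3)
t=3: δ = [7.725e-05, 5.794e-05, 1.159e-04, 5.794e-05]  ψ = [1, 2, 1, 2]  (obs o_3=2)
t=4: δ = [4.828e-06, 1.086e-05, 5.431e-06, 5.431e-06]  ψ = [0, 2, 1, 2]  (obs o_4=3)
backtrack: best end state = 1; path = [1, 2, 1, 2, 1]

path = [1, 2, 1, 2, 1]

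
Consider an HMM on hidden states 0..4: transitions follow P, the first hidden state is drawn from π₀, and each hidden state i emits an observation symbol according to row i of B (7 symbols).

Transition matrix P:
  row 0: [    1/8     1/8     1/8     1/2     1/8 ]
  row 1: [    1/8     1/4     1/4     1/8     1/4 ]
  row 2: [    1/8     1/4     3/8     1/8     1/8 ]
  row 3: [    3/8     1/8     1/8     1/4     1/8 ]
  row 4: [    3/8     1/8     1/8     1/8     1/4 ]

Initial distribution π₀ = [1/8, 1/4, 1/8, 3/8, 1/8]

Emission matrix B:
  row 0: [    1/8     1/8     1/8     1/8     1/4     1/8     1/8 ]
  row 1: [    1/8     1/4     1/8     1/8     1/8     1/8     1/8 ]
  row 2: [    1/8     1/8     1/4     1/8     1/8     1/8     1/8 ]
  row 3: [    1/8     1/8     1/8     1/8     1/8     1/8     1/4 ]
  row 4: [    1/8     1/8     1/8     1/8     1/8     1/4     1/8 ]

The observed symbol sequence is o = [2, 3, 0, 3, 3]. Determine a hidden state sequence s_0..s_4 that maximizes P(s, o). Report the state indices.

path = [3, 0, 3, 0, 3]

t=0: δ = [1.562e-02, 3.125e-02, 3.125e-02, 4.688e-02, 1.562e-02]  (obs o_0=2)
t=1: δ = [2.197e-03, 9.766e-04, 1.465e-03, 1.465e-03, 9.766e-04]  ψ = [3, 1, 2, 3, 1]  (obs o_1=3)
t=2: δ = [6.866e-05, 4.578e-05, 6.866e-05, 1.373e-04, 3.433e-05]  ψ = [3, 2, 2, 0, 0]  (obs o_2=0)
t=3: δ = [6.437e-06, 2.146e-06, 3.219e-06, 4.292e-06, 2.146e-06]  ψ = [3, 2, 2, 0, 3]  (obs o_3=3)
t=4: δ = [2.012e-07, 1.006e-07, 1.509e-07, 4.023e-07, 1.006e-07]  ψ = [3, 0, 2, 0, 0]  (obs o_4=3)
backtrack: best end state = 3; path = [3, 0, 3, 0, 3]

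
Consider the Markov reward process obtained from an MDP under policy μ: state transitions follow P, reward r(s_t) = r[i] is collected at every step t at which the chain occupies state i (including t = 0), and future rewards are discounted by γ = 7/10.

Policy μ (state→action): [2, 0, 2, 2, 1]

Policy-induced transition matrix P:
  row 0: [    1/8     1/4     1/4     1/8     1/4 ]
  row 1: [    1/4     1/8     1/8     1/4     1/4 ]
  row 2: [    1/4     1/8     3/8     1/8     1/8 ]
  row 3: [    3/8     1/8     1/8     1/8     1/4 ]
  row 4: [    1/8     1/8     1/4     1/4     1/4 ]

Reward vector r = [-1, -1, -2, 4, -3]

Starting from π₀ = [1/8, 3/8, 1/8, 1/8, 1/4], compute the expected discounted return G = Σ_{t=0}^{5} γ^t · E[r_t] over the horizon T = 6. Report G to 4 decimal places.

t=0: π = [0.1250, 0.3750, 0.1250, 0.1250, 0.2500], E[r] = -1.0000, γ^t·E[r] = -1.000000, running G = -1.000000
t=1: π = [0.2188, 0.1406, 0.2031, 0.2031, 0.2344], E[r] = -0.6563, γ^t·E[r] = -0.459375, running G = -1.459375
t=2: π = [0.2188, 0.1523, 0.2324, 0.1719, 0.2246], E[r] = -0.8223, γ^t·E[r] = -0.402910, running G = -1.862285
t=3: π = [0.2161, 0.1523, 0.2385, 0.1721, 0.2209], E[r] = -0.8198, γ^t·E[r] = -0.281200, running G = -2.143485
t=4: π = [0.2169, 0.1520, 0.2393, 0.1717, 0.2202], E[r] = -0.8213, γ^t·E[r] = -0.197199, running G = -2.340684
t=5: π = [0.2168, 0.1521, 0.2394, 0.1715, 0.2201], E[r] = -0.8220, γ^t·E[r] = -0.138156, running G = -2.478840

G = -2.4788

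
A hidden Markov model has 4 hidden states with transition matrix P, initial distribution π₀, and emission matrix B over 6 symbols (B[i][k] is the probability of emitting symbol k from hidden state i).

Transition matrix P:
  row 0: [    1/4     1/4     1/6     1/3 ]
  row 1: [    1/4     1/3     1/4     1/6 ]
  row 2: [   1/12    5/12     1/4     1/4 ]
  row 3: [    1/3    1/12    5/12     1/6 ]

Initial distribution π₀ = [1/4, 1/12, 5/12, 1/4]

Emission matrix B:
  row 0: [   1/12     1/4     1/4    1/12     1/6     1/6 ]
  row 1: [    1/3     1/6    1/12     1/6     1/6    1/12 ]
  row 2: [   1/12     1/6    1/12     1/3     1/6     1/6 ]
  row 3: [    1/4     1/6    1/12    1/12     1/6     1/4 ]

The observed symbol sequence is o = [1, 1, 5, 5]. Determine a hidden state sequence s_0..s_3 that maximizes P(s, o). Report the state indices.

path = [0, 0, 3, 2]

t=0: δ = [6.250e-02, 1.389e-02, 6.944e-02, 4.167e-02]  (obs o_0=1)
t=1: δ = [3.906e-03, 4.823e-03, 2.894e-03, 3.472e-03]  ψ = [0, 2, 2, 0]  (obs o_1=1)
t=2: δ = [2.009e-04, 1.340e-04, 2.411e-04, 3.255e-04]  ψ = [1, 1, 3, 0]  (obs o_2=5)
t=3: δ = [1.808e-05, 8.372e-06, 2.261e-05, 1.674e-05]  ψ = [3, 2, 3, 0]  (obs o_3=5)
backtrack: best end state = 2; path = [0, 0, 3, 2]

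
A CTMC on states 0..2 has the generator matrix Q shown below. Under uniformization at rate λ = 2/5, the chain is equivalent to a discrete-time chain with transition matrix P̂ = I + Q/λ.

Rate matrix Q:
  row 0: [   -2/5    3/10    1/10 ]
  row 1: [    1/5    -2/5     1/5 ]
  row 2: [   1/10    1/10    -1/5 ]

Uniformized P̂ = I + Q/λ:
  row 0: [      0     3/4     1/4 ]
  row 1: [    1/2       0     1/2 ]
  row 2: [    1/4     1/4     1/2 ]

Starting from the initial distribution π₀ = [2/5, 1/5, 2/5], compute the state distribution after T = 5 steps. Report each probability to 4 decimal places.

π = [0.2523, 0.3164, 0.4313]

t=0: π = [0.4000, 0.2000, 0.4000]
t=1: π = [0.2000, 0.4000, 0.4000]
t=2: π = [0.3000, 0.2500, 0.4500]
t=3: π = [0.2375, 0.3375, 0.4250]
t=4: π = [0.2750, 0.2844, 0.4406]
t=5: π = [0.2523, 0.3164, 0.4313]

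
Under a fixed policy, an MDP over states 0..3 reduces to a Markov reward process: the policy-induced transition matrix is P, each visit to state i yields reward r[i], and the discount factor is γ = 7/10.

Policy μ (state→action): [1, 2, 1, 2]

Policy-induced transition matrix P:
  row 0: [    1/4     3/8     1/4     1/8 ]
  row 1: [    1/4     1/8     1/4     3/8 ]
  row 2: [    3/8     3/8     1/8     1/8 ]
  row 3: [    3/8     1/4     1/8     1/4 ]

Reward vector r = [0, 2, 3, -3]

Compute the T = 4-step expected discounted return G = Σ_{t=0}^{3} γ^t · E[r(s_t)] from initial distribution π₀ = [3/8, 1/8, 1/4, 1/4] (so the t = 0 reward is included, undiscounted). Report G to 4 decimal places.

t=0: π = [0.3750, 0.1250, 0.2500, 0.2500], E[r] = 0.2500, γ^t·E[r] = 0.250000, running G = 0.250000
t=1: π = [0.3125, 0.3125, 0.1875, 0.1875], E[r] = 0.6250, γ^t·E[r] = 0.437500, running G = 0.687500
t=2: π = [0.2969, 0.2734, 0.2031, 0.2266], E[r] = 0.4766, γ^t·E[r] = 0.233516, running G = 0.921016
t=3: π = [0.3037, 0.2783, 0.1963, 0.2217], E[r] = 0.4805, γ^t·E[r] = 0.164801, running G = 1.085816

G = 1.0858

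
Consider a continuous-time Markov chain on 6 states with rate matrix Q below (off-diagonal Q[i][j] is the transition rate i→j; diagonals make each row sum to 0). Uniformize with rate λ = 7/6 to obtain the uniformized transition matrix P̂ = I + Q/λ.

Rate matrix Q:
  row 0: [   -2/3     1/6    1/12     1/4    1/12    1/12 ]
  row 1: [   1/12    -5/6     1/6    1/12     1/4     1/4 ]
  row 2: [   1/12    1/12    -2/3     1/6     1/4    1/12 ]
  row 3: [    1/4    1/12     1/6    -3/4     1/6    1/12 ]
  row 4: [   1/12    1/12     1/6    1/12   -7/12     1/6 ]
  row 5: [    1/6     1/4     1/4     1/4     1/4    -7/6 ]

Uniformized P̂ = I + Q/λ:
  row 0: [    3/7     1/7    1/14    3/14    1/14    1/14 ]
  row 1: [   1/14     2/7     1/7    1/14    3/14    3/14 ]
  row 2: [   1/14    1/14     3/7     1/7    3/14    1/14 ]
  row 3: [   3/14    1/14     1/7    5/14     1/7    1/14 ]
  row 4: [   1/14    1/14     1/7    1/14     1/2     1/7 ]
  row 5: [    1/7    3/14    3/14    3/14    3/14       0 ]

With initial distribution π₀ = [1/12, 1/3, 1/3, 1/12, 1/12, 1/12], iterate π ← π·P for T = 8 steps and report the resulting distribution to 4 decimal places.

π = [0.1602, 0.1236, 0.1940, 0.1714, 0.2509, 0.0999]

t=0: π = [0.0833, 0.3333, 0.3333, 0.0833, 0.0833, 0.0833]
t=1: π = [0.1190, 0.1607, 0.2381, 0.1429, 0.2202, 0.1190]
t=2: π = [0.1429, 0.1314, 0.2109, 0.1633, 0.2500, 0.1016]
t=3: π = [0.1530, 0.1243, 0.2002, 0.1681, 0.2536, 0.1008]
t=4: π = [0.1573, 0.1234, 0.1963, 0.1700, 0.2529, 0.1001]
t=5: π = [0.1590, 0.1234, 0.1949, 0.1708, 0.2519, 0.1000]
t=6: π = [0.1598, 0.1235, 0.1943, 0.1711, 0.2513, 0.0999]
t=7: π = [0.1601, 0.1236, 0.1941, 0.1713, 0.2510, 0.0999]
t=8: π = [0.1602, 0.1236, 0.1940, 0.1714, 0.2509, 0.0999]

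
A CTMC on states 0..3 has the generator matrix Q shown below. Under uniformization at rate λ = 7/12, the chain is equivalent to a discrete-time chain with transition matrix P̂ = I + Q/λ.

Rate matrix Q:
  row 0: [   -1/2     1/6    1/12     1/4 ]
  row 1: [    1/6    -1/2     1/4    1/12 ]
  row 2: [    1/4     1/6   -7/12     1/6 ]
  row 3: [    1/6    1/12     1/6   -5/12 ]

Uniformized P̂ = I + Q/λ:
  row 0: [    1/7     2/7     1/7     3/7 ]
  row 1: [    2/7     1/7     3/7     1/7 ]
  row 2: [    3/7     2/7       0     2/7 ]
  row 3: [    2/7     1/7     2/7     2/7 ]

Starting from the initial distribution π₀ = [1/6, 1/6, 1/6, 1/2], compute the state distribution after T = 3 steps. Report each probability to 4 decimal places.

t=0: π = [0.1667, 0.1667, 0.1667, 0.5000]
t=1: π = [0.2857, 0.1905, 0.2381, 0.2857]
t=2: π = [0.2789, 0.2177, 0.2041, 0.2993]
t=3: π = [0.2750, 0.2119, 0.2187, 0.2945]

π = [0.2750, 0.2119, 0.2187, 0.2945]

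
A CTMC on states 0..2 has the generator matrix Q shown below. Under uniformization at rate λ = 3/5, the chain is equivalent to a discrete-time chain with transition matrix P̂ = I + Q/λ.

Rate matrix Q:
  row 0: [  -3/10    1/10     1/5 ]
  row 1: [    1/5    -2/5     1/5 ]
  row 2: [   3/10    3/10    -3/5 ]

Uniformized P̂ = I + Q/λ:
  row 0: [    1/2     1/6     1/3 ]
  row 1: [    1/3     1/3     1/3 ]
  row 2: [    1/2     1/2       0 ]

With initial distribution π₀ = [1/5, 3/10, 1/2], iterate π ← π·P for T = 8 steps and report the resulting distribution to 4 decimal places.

π = [0.4500, 0.3000, 0.2500]

t=0: π = [0.2000, 0.3000, 0.5000]
t=1: π = [0.4500, 0.3833, 0.1667]
t=2: π = [0.4361, 0.2861, 0.2778]
t=3: π = [0.4523, 0.3069, 0.2407]
t=4: π = [0.4488, 0.2981, 0.2531]
t=5: π = [0.4503, 0.3007, 0.2490]
t=6: π = [0.4499, 0.2998, 0.2503]
t=7: π = [0.4500, 0.3001, 0.2499]
t=8: π = [0.4500, 0.3000, 0.2500]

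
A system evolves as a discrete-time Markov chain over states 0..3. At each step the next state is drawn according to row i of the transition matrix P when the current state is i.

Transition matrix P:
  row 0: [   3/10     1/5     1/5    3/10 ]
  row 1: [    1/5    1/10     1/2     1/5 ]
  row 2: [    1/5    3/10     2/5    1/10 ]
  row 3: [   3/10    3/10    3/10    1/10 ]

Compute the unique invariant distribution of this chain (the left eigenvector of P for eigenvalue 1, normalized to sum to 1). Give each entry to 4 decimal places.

Balance equations π_j = Σ_i π_i·P[i][j]:
  π_0 = 3/10·π_0 + 1/5·π_1 + 1/5·π_2 + 3/10·π_3
  π_1 = 1/5·π_0 + 1/10·π_1 + 3/10·π_2 + 3/10·π_3
  π_2 = 1/5·π_0 + 1/2·π_1 + 2/5·π_2 + 3/10·π_3
  normalize: π_0 + π_1 + π_2 + π_3 = 1
Solving the linear system gives exactly π = [255/1057, 243/1057, 54/151, 181/1057].

π = [0.2412, 0.2299, 0.3576, 0.1712]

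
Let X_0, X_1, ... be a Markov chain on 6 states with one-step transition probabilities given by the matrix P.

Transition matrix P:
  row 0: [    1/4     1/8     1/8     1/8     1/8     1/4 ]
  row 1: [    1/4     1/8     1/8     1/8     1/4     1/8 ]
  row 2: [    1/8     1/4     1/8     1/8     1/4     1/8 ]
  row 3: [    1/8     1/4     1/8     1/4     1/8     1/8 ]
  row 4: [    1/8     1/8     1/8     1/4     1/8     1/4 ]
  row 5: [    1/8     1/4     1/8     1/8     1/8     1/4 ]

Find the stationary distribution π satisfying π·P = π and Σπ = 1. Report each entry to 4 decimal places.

π = [0.1693, 0.1852, 0.1250, 0.1663, 0.1638, 0.1904]

Balance equations π_j = Σ_i π_i·P[i][j]:
  π_0 = 1/4·π_0 + 1/4·π_1 + 1/8·π_2 + 1/8·π_3 + 1/8·π_4 + 1/8·π_5
  π_1 = 1/8·π_0 + 1/8·π_1 + 1/4·π_2 + 1/4·π_3 + 1/8·π_4 + 1/4·π_5
  π_2 = 1/8·π_0 + 1/8·π_1 + 1/8·π_2 + 1/8·π_3 + 1/8·π_4 + 1/8·π_5
  π_3 = 1/8·π_0 + 1/8·π_1 + 1/8·π_2 + 1/4·π_3 + 1/4·π_4 + 1/8·π_5
  π_4 = 1/8·π_0 + 1/4·π_1 + 1/4·π_2 + 1/8·π_3 + 1/8·π_4 + 1/8·π_5
  normalize: π_0 + π_1 + π_2 + π_3 + π_4 + π_5 = 1
Solving the linear system gives exactly π = [703/4152, 769/4152, 1/8, 604/3633, 85/519, 1845/9688].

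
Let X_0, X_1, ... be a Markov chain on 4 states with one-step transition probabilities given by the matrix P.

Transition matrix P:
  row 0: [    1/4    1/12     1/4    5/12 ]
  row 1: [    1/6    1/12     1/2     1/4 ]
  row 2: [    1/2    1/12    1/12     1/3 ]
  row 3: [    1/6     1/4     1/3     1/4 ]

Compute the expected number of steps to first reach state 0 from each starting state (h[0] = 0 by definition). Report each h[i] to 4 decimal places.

h = [0.0000, 3.6568, 2.8047, 3.7988]

First-step conditioning: h[0] = 0; for i ≠ 0, h[i] = 1 + Σ_k P[i][k]·h[k].
  h[1] = 1 + 1/12·h[1] + 1/2·h[2] + 1/4·h[3]
  h[2] = 1 + 1/12·h[1] + 1/12·h[2] + 1/3·h[3]
  h[3] = 1 + 1/4·h[1] + 1/3·h[2] + 1/4·h[3]
Solving the 3×3 linear system over states ≠ 0 gives exactly h = [0, 618/169, 474/169, 642/169] (h[0] = 0 is the target).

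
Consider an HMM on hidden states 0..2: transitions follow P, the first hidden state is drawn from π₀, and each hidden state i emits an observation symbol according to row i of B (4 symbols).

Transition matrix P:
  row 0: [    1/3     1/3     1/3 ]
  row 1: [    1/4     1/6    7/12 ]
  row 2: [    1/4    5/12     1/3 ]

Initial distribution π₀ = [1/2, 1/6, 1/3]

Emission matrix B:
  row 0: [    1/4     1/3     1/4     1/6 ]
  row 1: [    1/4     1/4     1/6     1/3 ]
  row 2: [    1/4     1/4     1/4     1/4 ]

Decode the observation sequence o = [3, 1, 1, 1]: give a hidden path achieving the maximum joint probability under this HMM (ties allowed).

t=0: δ = [8.333e-02, 5.556e-02, 8.333e-02]  (obs o_0=3)
t=1: δ = [9.259e-03, 8.681e-03, 8.102e-03]  ψ = [0, 2, 1]  (obs o_1=1)
t=2: δ = [1.029e-03, 8.439e-04, 1.266e-03]  ψ = [0, 2, 1]  (obs o_2=1)
t=3: δ = [1.143e-04, 1.319e-04, 1.231e-04]  ψ = [0, 2, 1]  (obs o_3=1)
backtrack: best end state = 1; path = [2, 1, 2, 1]

path = [2, 1, 2, 1]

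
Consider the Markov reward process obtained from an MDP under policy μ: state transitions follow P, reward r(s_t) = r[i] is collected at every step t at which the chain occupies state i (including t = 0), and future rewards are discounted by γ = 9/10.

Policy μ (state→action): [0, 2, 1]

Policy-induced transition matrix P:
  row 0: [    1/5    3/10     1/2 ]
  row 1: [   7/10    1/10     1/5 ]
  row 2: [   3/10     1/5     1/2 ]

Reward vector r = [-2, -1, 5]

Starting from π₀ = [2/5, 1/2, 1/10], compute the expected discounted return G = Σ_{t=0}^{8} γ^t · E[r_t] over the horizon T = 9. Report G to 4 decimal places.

G = 5.1538

t=0: π = [0.4000, 0.5000, 0.1000], E[r] = -0.8000, γ^t·E[r] = -0.800000, running G = -0.800000
t=1: π = [0.4600, 0.1900, 0.3500], E[r] = 0.6400, γ^t·E[r] = 0.576000, running G = -0.224000
t=2: π = [0.3300, 0.2270, 0.4430], E[r] = 1.3280, γ^t·E[r] = 1.075680, running G = 0.851680
t=3: π = [0.3578, 0.2103, 0.4319], E[r] = 1.2336, γ^t·E[r] = 0.899294, running G = 1.750974
t=4: π = [0.3483, 0.2148, 0.4369], E[r] = 1.2731, γ^t·E[r] = 0.835294, running G = 2.586268
t=5: π = [0.3511, 0.2134, 0.4356], E[r] = 1.2624, γ^t·E[r] = 0.745425, running G = 3.331694
t=6: π = [0.3502, 0.2138, 0.4360], E[r] = 1.2657, γ^t·E[r] = 0.672654, running G = 4.004347
t=7: π = [0.3505, 0.2136, 0.4359], E[r] = 1.2647, γ^t·E[r] = 0.604916, running G = 4.609263
t=8: π = [0.3504, 0.2137, 0.4359], E[r] = 1.2650, γ^t·E[r] = 0.544552, running G = 5.153815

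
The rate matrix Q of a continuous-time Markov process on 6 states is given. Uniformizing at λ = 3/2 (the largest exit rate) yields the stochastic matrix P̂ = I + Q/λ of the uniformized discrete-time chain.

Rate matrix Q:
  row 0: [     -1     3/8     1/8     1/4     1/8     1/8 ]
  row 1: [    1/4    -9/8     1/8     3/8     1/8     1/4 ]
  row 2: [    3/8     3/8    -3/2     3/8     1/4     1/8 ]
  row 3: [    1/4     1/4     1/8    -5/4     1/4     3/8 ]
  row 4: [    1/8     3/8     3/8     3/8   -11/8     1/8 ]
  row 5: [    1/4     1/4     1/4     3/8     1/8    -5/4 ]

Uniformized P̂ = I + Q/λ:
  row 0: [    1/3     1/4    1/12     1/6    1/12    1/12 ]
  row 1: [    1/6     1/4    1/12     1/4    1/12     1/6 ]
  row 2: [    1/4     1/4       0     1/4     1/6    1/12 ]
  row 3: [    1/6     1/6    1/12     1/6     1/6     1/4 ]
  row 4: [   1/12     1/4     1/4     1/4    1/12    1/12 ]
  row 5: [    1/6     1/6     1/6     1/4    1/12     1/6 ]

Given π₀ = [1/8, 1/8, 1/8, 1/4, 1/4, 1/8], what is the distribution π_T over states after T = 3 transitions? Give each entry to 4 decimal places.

π = [0.1989, 0.2194, 0.1058, 0.2155, 0.1101, 0.1503]

t=0: π = [0.1250, 0.1250, 0.1250, 0.2500, 0.2500, 0.1250]
t=1: π = [0.1771, 0.2188, 0.1250, 0.2188, 0.1146, 0.1458]
t=2: π = [0.1970, 0.2196, 0.1042, 0.2170, 0.1120, 0.1502]
t=3: π = [0.1989, 0.2194, 0.1058, 0.2155, 0.1101, 0.1503]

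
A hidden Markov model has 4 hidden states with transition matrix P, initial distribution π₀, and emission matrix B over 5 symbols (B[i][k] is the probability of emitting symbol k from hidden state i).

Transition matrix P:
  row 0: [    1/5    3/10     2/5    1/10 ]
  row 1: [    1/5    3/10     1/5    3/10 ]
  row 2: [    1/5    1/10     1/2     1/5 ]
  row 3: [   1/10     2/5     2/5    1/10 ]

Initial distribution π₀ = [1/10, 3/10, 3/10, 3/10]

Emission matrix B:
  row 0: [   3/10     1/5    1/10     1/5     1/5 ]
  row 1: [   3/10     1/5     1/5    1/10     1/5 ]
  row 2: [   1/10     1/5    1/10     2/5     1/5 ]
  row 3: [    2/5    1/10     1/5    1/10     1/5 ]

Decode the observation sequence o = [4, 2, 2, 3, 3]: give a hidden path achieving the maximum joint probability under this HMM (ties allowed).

path = [3, 1, 3, 2, 2]

t=0: δ = [2.000e-02, 6.000e-02, 6.000e-02, 6.000e-02]  (obs o_0=4)
t=1: δ = [1.200e-03, 4.800e-03, 3.000e-03, 3.600e-03]  ψ = [1, 3, 2, 1]  (obs o_1=2)
t=2: δ = [9.600e-05, 2.880e-04, 1.500e-04, 2.880e-04]  ψ = [1, 1, 2, 1]  (obs o_2=2)
t=3: δ = [1.152e-05, 1.152e-05, 4.608e-05, 8.640e-06]  ψ = [1, 3, 3, 1]  (obs o_3=3)
t=4: δ = [1.843e-06, 4.608e-07, 9.216e-06, 9.216e-07]  ψ = [2, 2, 2, 2]  (obs o_4=3)
backtrack: best end state = 2; path = [3, 1, 3, 2, 2]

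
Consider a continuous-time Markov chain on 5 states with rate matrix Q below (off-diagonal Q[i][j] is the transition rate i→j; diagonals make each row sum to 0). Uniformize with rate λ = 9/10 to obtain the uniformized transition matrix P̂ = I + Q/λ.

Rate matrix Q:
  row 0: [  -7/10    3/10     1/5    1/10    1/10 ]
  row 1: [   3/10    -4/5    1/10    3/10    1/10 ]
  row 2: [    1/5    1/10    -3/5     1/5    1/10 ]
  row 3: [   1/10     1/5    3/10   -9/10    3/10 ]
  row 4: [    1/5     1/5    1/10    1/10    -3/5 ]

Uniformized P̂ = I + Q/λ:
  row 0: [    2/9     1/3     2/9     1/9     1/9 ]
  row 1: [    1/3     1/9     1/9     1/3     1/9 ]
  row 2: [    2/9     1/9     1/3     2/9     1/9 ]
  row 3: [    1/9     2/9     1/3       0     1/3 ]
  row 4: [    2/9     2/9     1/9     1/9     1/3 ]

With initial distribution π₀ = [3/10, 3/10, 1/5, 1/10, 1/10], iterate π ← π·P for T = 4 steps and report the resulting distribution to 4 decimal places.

π = [0.2261, 0.2007, 0.2221, 0.1618, 0.1893]

t=0: π = [0.3000, 0.3000, 0.2000, 0.1000, 0.1000]
t=1: π = [0.2444, 0.2000, 0.2111, 0.1889, 0.1556]
t=2: π = [0.2235, 0.2037, 0.2272, 0.1580, 0.1877]
t=3: π = [0.2273, 0.1992, 0.2215, 0.1641, 0.1879]
t=4: π = [0.2261, 0.2007, 0.2221, 0.1618, 0.1893]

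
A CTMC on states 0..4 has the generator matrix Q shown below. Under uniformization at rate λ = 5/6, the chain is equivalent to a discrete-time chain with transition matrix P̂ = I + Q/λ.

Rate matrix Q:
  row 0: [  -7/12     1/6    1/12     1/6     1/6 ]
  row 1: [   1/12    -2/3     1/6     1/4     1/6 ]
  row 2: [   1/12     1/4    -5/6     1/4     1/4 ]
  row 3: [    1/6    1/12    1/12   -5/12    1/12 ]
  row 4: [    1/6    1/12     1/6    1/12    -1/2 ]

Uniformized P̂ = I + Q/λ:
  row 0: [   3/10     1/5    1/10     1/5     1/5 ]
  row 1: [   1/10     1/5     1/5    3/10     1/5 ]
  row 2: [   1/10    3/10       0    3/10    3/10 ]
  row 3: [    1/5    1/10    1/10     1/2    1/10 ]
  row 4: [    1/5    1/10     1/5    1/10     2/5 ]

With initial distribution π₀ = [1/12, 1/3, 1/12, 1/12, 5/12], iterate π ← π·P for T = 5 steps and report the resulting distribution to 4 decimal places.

π = [0.1902, 0.1604, 0.1265, 0.2929, 0.2299]

t=0: π = [0.0833, 0.3333, 0.0833, 0.0833, 0.4167]
t=1: π = [0.1667, 0.1583, 0.1667, 0.2250, 0.2833]
t=2: π = [0.1842, 0.1658, 0.1275, 0.2717, 0.2508]
t=3: π = [0.1891, 0.1605, 0.1289, 0.2858, 0.2358]
t=4: π = [0.1900, 0.1607, 0.1267, 0.2911, 0.2315]
t=5: π = [0.1902, 0.1604, 0.1265, 0.2929, 0.2299]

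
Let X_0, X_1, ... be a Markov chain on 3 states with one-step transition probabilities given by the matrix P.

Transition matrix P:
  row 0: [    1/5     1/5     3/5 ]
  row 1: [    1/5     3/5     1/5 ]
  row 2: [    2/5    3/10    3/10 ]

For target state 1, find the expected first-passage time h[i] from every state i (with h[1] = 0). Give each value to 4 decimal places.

h = [4.0625, 0.0000, 3.7500]

First-step conditioning: h[1] = 0; for i ≠ 1, h[i] = 1 + Σ_k P[i][k]·h[k].
  h[0] = 1 + 1/5·h[0] + 3/5·h[2]
  h[2] = 1 + 2/5·h[0] + 3/10·h[2]
Solving the 2×2 linear system over states ≠ 1 gives exactly h = [65/16, 0, 15/4] (h[1] = 0 is the target).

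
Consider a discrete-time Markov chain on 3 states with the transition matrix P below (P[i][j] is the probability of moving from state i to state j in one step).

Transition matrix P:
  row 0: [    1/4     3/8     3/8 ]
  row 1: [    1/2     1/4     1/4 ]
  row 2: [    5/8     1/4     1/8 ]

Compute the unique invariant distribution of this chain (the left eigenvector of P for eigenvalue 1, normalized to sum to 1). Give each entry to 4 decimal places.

Balance equations π_j = Σ_i π_i·P[i][j]:
  π_0 = 1/4·π_0 + 1/2·π_1 + 5/8·π_2
  π_1 = 3/8·π_0 + 1/4·π_1 + 1/4·π_2
  normalize: π_0 + π_1 + π_2 = 1
Solving the linear system gives exactly π = [38/89, 27/89, 24/89].

π = [0.4270, 0.3034, 0.2697]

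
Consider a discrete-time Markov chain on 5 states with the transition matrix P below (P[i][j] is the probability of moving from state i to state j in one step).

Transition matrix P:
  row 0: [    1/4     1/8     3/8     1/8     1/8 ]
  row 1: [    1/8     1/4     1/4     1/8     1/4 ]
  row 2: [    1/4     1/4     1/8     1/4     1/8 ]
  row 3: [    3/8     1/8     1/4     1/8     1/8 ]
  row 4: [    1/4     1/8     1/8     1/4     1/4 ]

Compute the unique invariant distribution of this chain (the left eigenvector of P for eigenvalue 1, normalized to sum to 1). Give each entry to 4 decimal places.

π = [0.2499, 0.1759, 0.2313, 0.1749, 0.1680]

Balance equations π_j = Σ_i π_i·P[i][j]:
  π_0 = 1/4·π_0 + 1/8·π_1 + 1/4·π_2 + 3/8·π_3 + 1/4·π_4
  π_1 = 1/8·π_0 + 1/4·π_1 + 1/4·π_2 + 1/8·π_3 + 1/8·π_4
  π_2 = 3/8·π_0 + 1/4·π_1 + 1/8·π_2 + 1/4·π_3 + 1/8·π_4
  π_3 = 1/8·π_0 + 1/8·π_1 + 1/4·π_2 + 1/8·π_3 + 1/4·π_4
  normalize: π_0 + π_1 + π_2 + π_3 + π_4 = 1
Solving the linear system gives exactly π = [505/2021, 711/4042, 935/4042, 707/4042, 679/4042].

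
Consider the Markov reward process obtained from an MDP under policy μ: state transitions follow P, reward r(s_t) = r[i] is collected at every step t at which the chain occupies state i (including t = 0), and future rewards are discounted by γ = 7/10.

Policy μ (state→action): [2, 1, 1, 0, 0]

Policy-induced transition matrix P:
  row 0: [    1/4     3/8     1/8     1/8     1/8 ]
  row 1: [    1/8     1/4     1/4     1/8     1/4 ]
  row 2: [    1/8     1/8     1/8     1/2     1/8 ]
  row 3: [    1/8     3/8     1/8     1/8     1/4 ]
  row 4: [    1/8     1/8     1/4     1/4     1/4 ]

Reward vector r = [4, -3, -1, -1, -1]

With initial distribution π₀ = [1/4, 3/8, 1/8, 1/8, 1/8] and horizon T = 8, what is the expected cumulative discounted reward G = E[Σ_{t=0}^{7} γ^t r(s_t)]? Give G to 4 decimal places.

t=0: π = [0.2500, 0.3750, 0.1250, 0.1250, 0.1250], E[r] = -0.5000, γ^t·E[r] = -0.500000, running G = -0.500000
t=1: π = [0.1563, 0.2656, 0.1875, 0.1875, 0.2031], E[r] = -0.7500, γ^t·E[r] = -0.525000, running G = -1.025000
t=2: π = [0.1445, 0.2441, 0.1836, 0.2207, 0.2070], E[r] = -0.7656, γ^t·E[r] = -0.375156, running G = -1.400156
t=3: π = [0.1431, 0.2468, 0.1814, 0.2197, 0.2090], E[r] = -0.7783, γ^t·E[r] = -0.266964, running G = -1.667120
t=4: π = [0.1429, 0.2466, 0.1820, 0.2191, 0.2094], E[r] = -0.7787, γ^t·E[r] = -0.186963, running G = -1.854083
t=5: π = [0.1429, 0.2463, 0.1820, 0.2194, 0.2094], E[r] = -0.7784, γ^t·E[r] = -0.130817, running G = -1.984900
t=6: π = [0.1429, 0.2464, 0.1820, 0.2194, 0.2094], E[r] = -0.7784, γ^t·E[r] = -0.091582, running G = -2.076482
t=7: π = [0.1429, 0.2464, 0.1820, 0.2194, 0.2094], E[r] = -0.7784, γ^t·E[r] = -0.064108, running G = -2.140591

G = -2.1406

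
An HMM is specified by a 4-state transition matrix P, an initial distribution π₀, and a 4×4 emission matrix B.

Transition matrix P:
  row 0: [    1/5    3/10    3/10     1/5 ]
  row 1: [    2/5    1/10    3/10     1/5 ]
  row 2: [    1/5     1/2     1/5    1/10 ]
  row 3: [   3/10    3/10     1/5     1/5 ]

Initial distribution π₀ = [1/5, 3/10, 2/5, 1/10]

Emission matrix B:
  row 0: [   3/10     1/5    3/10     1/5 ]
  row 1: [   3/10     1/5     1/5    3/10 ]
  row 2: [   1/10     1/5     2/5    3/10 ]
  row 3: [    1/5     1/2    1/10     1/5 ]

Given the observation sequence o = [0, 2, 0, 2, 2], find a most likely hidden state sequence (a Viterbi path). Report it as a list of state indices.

path = [1, 2, 1, 0, 2]

t=0: δ = [6.000e-02, 9.000e-02, 4.000e-02, 2.000e-02]  (obs o_0=0)
t=1: δ = [1.080e-02, 4.000e-03, 1.080e-02, 1.800e-03]  ψ = [1, 2, 1, 1]  (obs o_1=2)
t=2: δ = [6.480e-04, 1.620e-03, 3.240e-04, 4.320e-04]  ψ = [0, 2, 0, 0]  (obs o_2=0)
t=3: δ = [1.944e-04, 3.888e-05, 1.944e-04, 3.240e-05]  ψ = [1, 0, 1, 1]  (obs o_3=2)
t=4: δ = [1.166e-05, 1.944e-05, 2.333e-05, 3.888e-06]  ψ = [0, 2, 0, 0]  (obs o_4=2)
backtrack: best end state = 2; path = [1, 2, 1, 0, 2]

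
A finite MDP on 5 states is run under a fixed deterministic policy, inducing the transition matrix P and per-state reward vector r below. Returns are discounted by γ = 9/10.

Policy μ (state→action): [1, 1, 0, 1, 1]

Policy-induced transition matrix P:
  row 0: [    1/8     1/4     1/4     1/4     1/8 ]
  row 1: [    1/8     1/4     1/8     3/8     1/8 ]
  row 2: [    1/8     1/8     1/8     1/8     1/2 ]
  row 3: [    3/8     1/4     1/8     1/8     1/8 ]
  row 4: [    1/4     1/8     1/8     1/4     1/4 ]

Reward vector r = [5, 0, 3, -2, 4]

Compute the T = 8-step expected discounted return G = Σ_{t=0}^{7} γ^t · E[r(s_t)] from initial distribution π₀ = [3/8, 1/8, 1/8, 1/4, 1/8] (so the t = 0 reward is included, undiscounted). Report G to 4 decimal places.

G = 10.9927

t=0: π = [0.3750, 0.1250, 0.1250, 0.2500, 0.1250], E[r] = 2.2500, γ^t·E[r] = 2.250000, running G = 2.250000
t=1: π = [0.2031, 0.2188, 0.1719, 0.2188, 0.1875], E[r] = 1.8438, γ^t·E[r] = 1.659375, running G = 3.909375
t=2: π = [0.2031, 0.2051, 0.1504, 0.2285, 0.2129], E[r] = 1.8613, γ^t·E[r] = 1.507676, running G = 5.417051
t=3: π = [0.2087, 0.2046, 0.1504, 0.2283, 0.2080], E[r] = 1.8704, γ^t·E[r] = 1.363493, running G = 6.780544
t=4: π = [0.2081, 0.2052, 0.1511, 0.2282, 0.2074], E[r] = 1.8667, γ^t·E[r] = 1.224761, running G = 8.005306
t=5: π = [0.2080, 0.2052, 0.1510, 0.2282, 0.2076], E[r] = 1.8668, γ^t·E[r] = 1.102339, running G = 9.107645
t=6: π = [0.2080, 0.2052, 0.1510, 0.2282, 0.2076], E[r] = 1.8668, γ^t·E[r] = 0.992118, running G = 10.099763
t=7: π = [0.2080, 0.2052, 0.1510, 0.2282, 0.2076], E[r] = 1.8668, γ^t·E[r] = 0.892905, running G = 10.992668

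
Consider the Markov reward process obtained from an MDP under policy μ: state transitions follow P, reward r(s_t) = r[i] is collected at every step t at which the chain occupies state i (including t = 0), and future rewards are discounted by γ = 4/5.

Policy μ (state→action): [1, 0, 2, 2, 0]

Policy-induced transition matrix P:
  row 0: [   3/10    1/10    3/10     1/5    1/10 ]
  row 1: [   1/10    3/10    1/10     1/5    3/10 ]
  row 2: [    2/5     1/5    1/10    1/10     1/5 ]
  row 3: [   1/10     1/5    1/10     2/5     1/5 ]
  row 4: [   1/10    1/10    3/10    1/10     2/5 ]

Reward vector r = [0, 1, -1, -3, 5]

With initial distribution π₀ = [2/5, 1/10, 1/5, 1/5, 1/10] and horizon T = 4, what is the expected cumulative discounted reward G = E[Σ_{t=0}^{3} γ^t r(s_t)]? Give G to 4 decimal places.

t=0: π = [0.4000, 0.1000, 0.2000, 0.2000, 0.1000], E[r] = -0.2000, γ^t·E[r] = -0.200000, running G = -0.200000
t=1: π = [0.2400, 0.1600, 0.2000, 0.2100, 0.1900], E[r] = 0.2800, γ^t·E[r] = 0.224000, running G = 0.024000
t=2: π = [0.2080, 0.1730, 0.1860, 0.2030, 0.2300], E[r] = 0.5280, γ^t·E[r] = 0.337920, running G = 0.361920
t=3: π = [0.1974, 0.1735, 0.1876, 0.1990, 0.2425], E[r] = 0.6014, γ^t·E[r] = 0.307917, running G = 0.669837

G = 0.6698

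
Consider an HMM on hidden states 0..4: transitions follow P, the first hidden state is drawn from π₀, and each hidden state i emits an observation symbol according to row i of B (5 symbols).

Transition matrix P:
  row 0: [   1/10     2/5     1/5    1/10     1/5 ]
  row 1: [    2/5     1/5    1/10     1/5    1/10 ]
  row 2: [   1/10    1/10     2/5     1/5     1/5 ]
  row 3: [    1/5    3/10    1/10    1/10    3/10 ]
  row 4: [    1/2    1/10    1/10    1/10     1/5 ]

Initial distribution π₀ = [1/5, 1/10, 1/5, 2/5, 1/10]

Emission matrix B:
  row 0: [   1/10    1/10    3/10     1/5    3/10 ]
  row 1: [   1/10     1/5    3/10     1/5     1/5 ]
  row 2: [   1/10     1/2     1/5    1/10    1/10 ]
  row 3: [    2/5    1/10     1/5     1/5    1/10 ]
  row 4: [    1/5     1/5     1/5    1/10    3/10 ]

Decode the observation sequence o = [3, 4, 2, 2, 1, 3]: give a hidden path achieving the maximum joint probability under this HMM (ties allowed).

t=0: δ = [4.000e-02, 2.000e-02, 2.000e-02, 8.000e-02, 1.000e-02]  (obs o_0=3)
t=1: δ = [4.800e-03, 4.800e-03, 8.000e-04, 8.000e-04, 7.200e-03]  ψ = [3, 3, 0, 3, 3]  (obs o_1=4)
t=2: δ = [1.080e-03, 5.760e-04, 1.920e-04, 1.920e-04, 2.880e-04]  ψ = [4, 0, 0, 1, 4]  (obs o_2=2)
t=3: δ = [6.912e-05, 1.296e-04, 4.320e-05, 2.304e-05, 4.320e-05]  ψ = [1, 0, 0, 1, 0]  (obs o_3=2)
t=4: δ = [5.184e-06, 5.530e-06, 8.640e-06, 2.592e-06, 2.765e-06]  ψ = [1, 0, 2, 1, 0]  (obs o_4=1)
t=5: δ = [4.424e-07, 4.147e-07, 3.456e-07, 3.456e-07, 1.728e-07]  ψ = [1, 0, 2, 2, 2]  (obs o_5=3)
backtrack: best end state = 0; path = [3, 0, 1, 0, 1, 0]

path = [3, 0, 1, 0, 1, 0]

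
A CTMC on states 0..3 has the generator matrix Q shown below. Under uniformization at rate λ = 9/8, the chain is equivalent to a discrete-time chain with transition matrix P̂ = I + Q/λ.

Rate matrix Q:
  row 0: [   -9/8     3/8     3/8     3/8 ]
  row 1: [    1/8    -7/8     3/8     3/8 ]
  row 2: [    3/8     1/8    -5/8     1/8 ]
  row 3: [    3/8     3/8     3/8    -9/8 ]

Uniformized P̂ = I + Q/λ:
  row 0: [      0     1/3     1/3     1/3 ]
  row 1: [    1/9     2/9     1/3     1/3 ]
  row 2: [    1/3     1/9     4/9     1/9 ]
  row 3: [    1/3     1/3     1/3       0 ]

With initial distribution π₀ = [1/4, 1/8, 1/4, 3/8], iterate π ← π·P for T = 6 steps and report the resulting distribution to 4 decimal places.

t=0: π = [0.2500, 0.1250, 0.2500, 0.3750]
t=1: π = [0.2222, 0.2639, 0.3611, 0.1528]
t=2: π = [0.2006, 0.2238, 0.3735, 0.2022]
t=3: π = [0.2167, 0.2255, 0.3748, 0.1830]
t=4: π = [0.2110, 0.2250, 0.3750, 0.1891]
t=5: π = [0.2130, 0.2250, 0.3750, 0.1870]
t=6: π = [0.2123, 0.2250, 0.3750, 0.1877]

π = [0.2123, 0.2250, 0.3750, 0.1877]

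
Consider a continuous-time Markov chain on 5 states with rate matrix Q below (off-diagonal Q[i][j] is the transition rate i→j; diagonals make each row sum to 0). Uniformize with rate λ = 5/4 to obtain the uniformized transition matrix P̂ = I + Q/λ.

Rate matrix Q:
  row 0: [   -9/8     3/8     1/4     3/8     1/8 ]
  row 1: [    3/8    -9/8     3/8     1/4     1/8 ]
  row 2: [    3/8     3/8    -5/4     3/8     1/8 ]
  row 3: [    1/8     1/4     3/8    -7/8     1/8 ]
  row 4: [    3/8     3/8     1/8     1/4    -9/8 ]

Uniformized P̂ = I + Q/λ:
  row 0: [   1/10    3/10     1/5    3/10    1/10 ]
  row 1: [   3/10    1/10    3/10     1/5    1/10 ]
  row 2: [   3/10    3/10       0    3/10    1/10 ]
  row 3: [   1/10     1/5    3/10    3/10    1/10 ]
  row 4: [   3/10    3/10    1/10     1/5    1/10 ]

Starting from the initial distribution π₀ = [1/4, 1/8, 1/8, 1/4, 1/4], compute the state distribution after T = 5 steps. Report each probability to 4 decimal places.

π = [0.2055, 0.2278, 0.1995, 0.2673, 0.1000]

t=0: π = [0.2500, 0.1250, 0.1250, 0.2500, 0.2500]
t=1: π = [0.2000, 0.2500, 0.1875, 0.2625, 0.1000]
t=2: π = [0.2075, 0.2238, 0.2038, 0.2650, 0.1000]
t=3: π = [0.2055, 0.2288, 0.1981, 0.2676, 0.1000]
t=4: π = [0.2054, 0.2275, 0.2000, 0.2671, 0.1000]
t=5: π = [0.2055, 0.2278, 0.1995, 0.2673, 0.1000]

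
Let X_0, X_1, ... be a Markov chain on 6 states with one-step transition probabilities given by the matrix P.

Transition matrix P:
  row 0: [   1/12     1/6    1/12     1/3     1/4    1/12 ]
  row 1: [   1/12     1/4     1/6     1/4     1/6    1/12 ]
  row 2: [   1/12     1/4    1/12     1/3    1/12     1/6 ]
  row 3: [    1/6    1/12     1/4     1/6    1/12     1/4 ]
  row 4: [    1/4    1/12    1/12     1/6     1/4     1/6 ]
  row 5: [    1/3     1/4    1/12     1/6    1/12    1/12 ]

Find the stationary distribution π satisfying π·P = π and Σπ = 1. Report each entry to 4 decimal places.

Balance equations π_j = Σ_i π_i·P[i][j]:
  π_0 = 1/12·π_0 + 1/12·π_1 + 1/12·π_2 + 1/6·π_3 + 1/4·π_4 + 1/3·π_5
  π_1 = 1/6·π_0 + 1/4·π_1 + 1/4·π_2 + 1/12·π_3 + 1/12·π_4 + 1/4·π_5
  π_2 = 1/12·π_0 + 1/6·π_1 + 1/12·π_2 + 1/4·π_3 + 1/12·π_4 + 1/12·π_5
  π_3 = 1/3·π_0 + 1/4·π_1 + 1/3·π_2 + 1/6·π_3 + 1/6·π_4 + 1/6·π_5
  π_4 = 1/4·π_0 + 1/6·π_1 + 1/12·π_2 + 1/12·π_3 + 1/4·π_4 + 1/12·π_5
  normalize: π_0 + π_1 + π_2 + π_3 + π_4 + π_5 = 1
Solving the linear system gives exactly π = [769/4688, 11341/65632, 2555/18752, 30337/131264, 19701/131264, 19127/131264].

π = [0.1640, 0.1728, 0.1363, 0.2311, 0.1501, 0.1457]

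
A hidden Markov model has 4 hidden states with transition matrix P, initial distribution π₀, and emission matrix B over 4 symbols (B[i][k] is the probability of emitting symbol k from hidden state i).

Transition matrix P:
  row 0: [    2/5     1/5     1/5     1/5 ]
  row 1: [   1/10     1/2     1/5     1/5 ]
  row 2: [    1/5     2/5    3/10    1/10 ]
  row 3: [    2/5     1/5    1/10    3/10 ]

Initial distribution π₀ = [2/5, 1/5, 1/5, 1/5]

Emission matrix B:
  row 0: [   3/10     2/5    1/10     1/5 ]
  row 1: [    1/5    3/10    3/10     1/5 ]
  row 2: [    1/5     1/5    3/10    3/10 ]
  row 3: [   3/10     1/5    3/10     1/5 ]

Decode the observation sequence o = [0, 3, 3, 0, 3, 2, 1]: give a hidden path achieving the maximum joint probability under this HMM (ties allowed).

path = [0, 2, 1, 1, 1, 1, 1]

t=0: δ = [1.200e-01, 4.000e-02, 4.000e-02, 6.000e-02]  (obs o_0=0)
t=1: δ = [9.600e-03, 4.800e-03, 7.200e-03, 4.800e-03]  ψ = [0, 0, 0, 0]  (obs o_1=3)
t=2: δ = [7.680e-04, 5.760e-04, 6.480e-04, 3.840e-04]  ψ = [0, 2, 2, 0]  (obs o_2=3)
t=3: δ = [9.216e-05, 5.760e-05, 3.888e-05, 4.608e-05]  ψ = [0, 1, 2, 0]  (obs o_3=0)
t=4: δ = [7.373e-06, 5.760e-06, 5.530e-06, 3.686e-06]  ψ = [0, 1, 0, 0]  (obs o_4=3)
t=5: δ = [2.949e-07, 8.640e-07, 4.977e-07, 4.424e-07]  ψ = [0, 1, 2, 0]  (obs o_5=2)
t=6: δ = [7.078e-08, 1.296e-07, 3.456e-08, 3.456e-08]  ψ = [3, 1, 1, 1]  (obs o_6=1)
backtrack: best end state = 1; path = [0, 2, 1, 1, 1, 1, 1]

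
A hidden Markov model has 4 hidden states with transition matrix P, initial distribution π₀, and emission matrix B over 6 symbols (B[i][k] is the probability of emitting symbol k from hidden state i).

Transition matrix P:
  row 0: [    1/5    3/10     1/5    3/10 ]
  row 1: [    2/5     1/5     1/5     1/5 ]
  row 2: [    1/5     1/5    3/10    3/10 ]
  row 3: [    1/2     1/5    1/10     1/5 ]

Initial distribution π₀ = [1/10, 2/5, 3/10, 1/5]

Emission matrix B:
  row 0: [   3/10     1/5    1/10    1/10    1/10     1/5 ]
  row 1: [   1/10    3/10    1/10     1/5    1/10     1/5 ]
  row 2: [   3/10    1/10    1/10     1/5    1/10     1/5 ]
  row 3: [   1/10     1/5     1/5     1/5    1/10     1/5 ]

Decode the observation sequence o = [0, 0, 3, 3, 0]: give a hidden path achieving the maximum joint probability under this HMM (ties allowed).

path = [2, 2, 2, 3, 0]

t=0: δ = [3.000e-02, 4.000e-02, 9.000e-02, 2.000e-02]  (obs o_0=0)
t=1: δ = [5.400e-03, 1.800e-03, 8.100e-03, 2.700e-03]  ψ = [2, 2, 2, 2]  (obs o_1=0)
t=2: δ = [1.620e-04, 3.240e-04, 4.860e-04, 4.860e-04]  ψ = [2, 0, 2, 2]  (obs o_2=3)
t=3: δ = [2.430e-05, 1.944e-05, 2.916e-05, 2.916e-05]  ψ = [3, 2, 2, 2]  (obs o_3=3)
t=4: δ = [4.374e-06, 7.290e-07, 2.624e-06, 8.748e-07]  ψ = [3, 0, 2, 2]  (obs o_4=0)
backtrack: best end state = 0; path = [2, 2, 2, 3, 0]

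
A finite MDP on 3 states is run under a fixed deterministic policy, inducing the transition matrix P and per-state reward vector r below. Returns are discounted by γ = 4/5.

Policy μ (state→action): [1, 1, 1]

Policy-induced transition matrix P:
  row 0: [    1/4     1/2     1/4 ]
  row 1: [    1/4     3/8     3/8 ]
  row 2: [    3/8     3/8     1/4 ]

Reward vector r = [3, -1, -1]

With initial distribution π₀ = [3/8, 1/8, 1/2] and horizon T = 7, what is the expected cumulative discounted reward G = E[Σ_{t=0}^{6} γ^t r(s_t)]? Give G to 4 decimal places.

G = 1.0132

t=0: π = [0.3750, 0.1250, 0.5000], E[r] = 0.5000, γ^t·E[r] = 0.500000, running G = 0.500000
t=1: π = [0.3125, 0.4219, 0.2656], E[r] = 0.2500, γ^t·E[r] = 0.200000, running G = 0.700000
t=2: π = [0.2832, 0.4141, 0.3027], E[r] = 0.1328, γ^t·E[r] = 0.085000, running G = 0.785000
t=3: π = [0.2878, 0.4104, 0.3018], E[r] = 0.1514, γ^t·E[r] = 0.077500, running G = 0.862500
t=4: π = [0.2877, 0.4110, 0.3013], E[r] = 0.1509, γ^t·E[r] = 0.061800, running G = 0.924300
t=5: π = [0.2877, 0.4110, 0.3014], E[r] = 0.1507, γ^t·E[r] = 0.049365, running G = 0.973665
t=6: π = [0.2877, 0.4110, 0.3014], E[r] = 0.1507, γ^t·E[r] = 0.039502, running G = 1.013167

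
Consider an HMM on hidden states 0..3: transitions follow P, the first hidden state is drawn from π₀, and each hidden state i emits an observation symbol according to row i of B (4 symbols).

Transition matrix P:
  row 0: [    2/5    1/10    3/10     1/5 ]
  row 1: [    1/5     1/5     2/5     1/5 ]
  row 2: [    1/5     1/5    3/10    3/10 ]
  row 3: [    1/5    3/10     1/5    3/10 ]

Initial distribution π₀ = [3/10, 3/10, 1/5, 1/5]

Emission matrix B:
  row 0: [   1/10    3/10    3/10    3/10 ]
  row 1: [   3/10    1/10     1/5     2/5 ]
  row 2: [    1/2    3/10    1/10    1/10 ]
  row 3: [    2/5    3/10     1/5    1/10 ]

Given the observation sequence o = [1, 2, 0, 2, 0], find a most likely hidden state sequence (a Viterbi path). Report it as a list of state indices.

t=0: δ = [9.000e-02, 3.000e-02, 6.000e-02, 6.000e-02]  (obs o_0=1)
t=1: δ = [1.080e-02, 3.600e-03, 2.700e-03, 3.600e-03]  ψ = [0, 3, 0, 0]  (obs o_1=2)
t=2: δ = [4.320e-04, 3.240e-04, 1.620e-03, 8.640e-04]  ψ = [0, 0, 0, 0]  (obs o_2=0)
t=3: δ = [9.720e-05, 6.480e-05, 4.860e-05, 9.720e-05]  ψ = [2, 2, 2, 2]  (obs o_3=2)
t=4: δ = [3.888e-06, 8.748e-06, 1.458e-05, 1.166e-05]  ψ = [0, 3, 0, 3]  (obs o_4=0)
backtrack: best end state = 2; path = [0, 0, 2, 0, 2]

path = [0, 0, 2, 0, 2]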